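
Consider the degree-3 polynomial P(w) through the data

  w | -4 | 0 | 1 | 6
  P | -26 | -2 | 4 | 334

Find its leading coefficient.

L_0(w) = w(w - 1)(w - 6) / [-200] = -(1/200)w^3 + (7/200)w^2 - (3/100)w
L_1(w) = (w + 4)(w - 1)(w - 6) / [24] = (1/24)w^3 - (1/8)w^2 - (11/12)w + 1
L_2(w) = (w + 4)w(w - 6) / [-25] = -(1/25)w^3 + (2/25)w^2 + (24/25)w
L_3(w) = (w + 4)w(w - 1) / [300] = (1/300)w^3 + (1/100)w^2 - (1/75)w
P(w) = (-26)·L_0 + (-2)·L_1 + 4·L_2 + 334·L_3
Only the coefficient of w^3 is needed; take it from each L_i and combine:
(-26)·(-1/200) + (-2)·(1/24) + 4·(-1/25) + 334·(1/300) = 1

1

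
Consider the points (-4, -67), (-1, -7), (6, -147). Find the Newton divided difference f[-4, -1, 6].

f[-4,-1] = (-7 - (-67)) / (-1 - (-4)) = 20
f[-1,6] = (-147 - (-7)) / (6 - (-1)) = -20
f[-4,-1,6] = (-20 - 20) / (6 - (-4)) = -4

-4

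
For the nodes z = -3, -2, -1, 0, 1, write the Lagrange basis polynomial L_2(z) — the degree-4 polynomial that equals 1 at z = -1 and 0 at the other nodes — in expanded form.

L_2(z) = (1/4)z^4 + z^3 + (1/4)z^2 - (3/2)z

L_2(z) = (z + 3)(z + 2)z(z - 1) / [(2)·(1)·(-1)·(-2)]
       = (z^4 + 4z^3 + z^2 - 6z) / (4)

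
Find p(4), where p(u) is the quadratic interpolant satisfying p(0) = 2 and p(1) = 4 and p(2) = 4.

Evaluate each Lagrange basis at u = 4:
L_0(4) = (3)·(2)/[(-1)·(-2)] = 3
L_1(4) = (4)·(2)/[(1)·(-1)] = -8
L_2(4) = (4)·(3)/[(2)·(1)] = 6
Sum: 2·(3) + 4·(-8) + 4·(6) = -2

-2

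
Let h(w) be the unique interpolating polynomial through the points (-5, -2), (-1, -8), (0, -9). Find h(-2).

-34/5

Using Newton's divided-difference form:
h[-5,-1] = (-8 - (-2)) / (-1 - (-5)) = -3/2
h[-1,0] = (-9 - (-8)) / (0 - (-1)) = -1
h[-5,-1,0] = (-1 - (-3/2)) / (0 - (-5)) = 1/10
h(-2) = -2 + (-3/2)·(3) + (1/10)·(3)·(-1) = -34/5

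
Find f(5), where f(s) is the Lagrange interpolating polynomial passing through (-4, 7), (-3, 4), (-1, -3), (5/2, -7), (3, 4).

11938/91

Evaluate each Lagrange basis at s = 5:
L_0(5) = (8)·(6)·(5/2)·(2)/[(-1)·(-3)·(-13/2)·(-7)] = 160/91
L_1(5) = (9)·(6)·(5/2)·(2)/[(1)·(-2)·(-11/2)·(-6)] = -45/11
L_2(5) = (9)·(8)·(5/2)·(2)/[(3)·(2)·(-7/2)·(-4)] = 30/7
L_3(5) = (9)·(8)·(6)·(2)/[(13/2)·(11/2)·(7/2)·(-1/2)] = -13824/1001
L_4(5) = (9)·(8)·(6)·(5/2)/[(7)·(6)·(4)·(1/2)] = 90/7
Sum: 7·(160/91) + 4·(-45/11) + (-3)·(30/7) + (-7)·(-13824/1001) + 4·(90/7) = 11938/91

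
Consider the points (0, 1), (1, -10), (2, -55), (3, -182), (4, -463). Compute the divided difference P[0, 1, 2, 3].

-8

P[0,1] = (-10 - 1) / (1 - 0) = -11
P[1,2] = (-55 - (-10)) / (2 - 1) = -45
P[2,3] = (-182 - (-55)) / (3 - 2) = -127
P[0,1,2] = (-45 - (-11)) / (2 - 0) = -17
P[1,2,3] = (-127 - (-45)) / (3 - 1) = -41
P[0,1,2,3] = (-41 - (-17)) / (3 - 0) = -8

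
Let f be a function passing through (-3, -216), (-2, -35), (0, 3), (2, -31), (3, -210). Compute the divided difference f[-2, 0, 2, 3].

-9

f[-2,0] = (3 - (-35)) / (0 - (-2)) = 19
f[0,2] = (-31 - 3) / (2 - 0) = -17
f[2,3] = (-210 - (-31)) / (3 - 2) = -179
f[-2,0,2] = (-17 - 19) / (2 - (-2)) = -9
f[0,2,3] = (-179 - (-17)) / (3 - 0) = -54
f[-2,0,2,3] = (-54 - (-9)) / (3 - (-2)) = -9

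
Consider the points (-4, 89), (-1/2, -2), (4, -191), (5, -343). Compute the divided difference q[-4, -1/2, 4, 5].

-2

q[-4,-1/2] = (-2 - 89) / (-1/2 - (-4)) = -26
q[-1/2,4] = (-191 - (-2)) / (4 - (-1/2)) = -42
q[4,5] = (-343 - (-191)) / (5 - 4) = -152
q[-4,-1/2,4] = (-42 - (-26)) / (4 - (-4)) = -2
q[-1/2,4,5] = (-152 - (-42)) / (5 - (-1/2)) = -20
q[-4,-1/2,4,5] = (-20 - (-2)) / (5 - (-4)) = -2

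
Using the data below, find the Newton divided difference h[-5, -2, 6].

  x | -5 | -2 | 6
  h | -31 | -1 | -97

-2

h[-5,-2] = (-1 - (-31)) / (-2 - (-5)) = 10
h[-2,6] = (-97 - (-1)) / (6 - (-2)) = -12
h[-5,-2,6] = (-12 - 10) / (6 - (-5)) = -2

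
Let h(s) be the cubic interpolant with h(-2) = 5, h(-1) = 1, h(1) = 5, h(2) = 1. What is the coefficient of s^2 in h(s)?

Build the Lagrange basis polynomials:
L_0(s) = (s + 1)(s - 1)(s - 2) / [-12] = -(1/12)s^3 + (1/6)s^2 + (1/12)s - 1/6
L_1(s) = (s + 2)(s - 1)(s - 2) / [6] = (1/6)s^3 - (1/6)s^2 - (2/3)s + 2/3
L_2(s) = (s + 2)(s + 1)(s - 2) / [-6] = -(1/6)s^3 - (1/6)s^2 + (2/3)s + 2/3
L_3(s) = (s + 2)(s + 1)(s - 1) / [12] = (1/12)s^3 + (1/6)s^2 - (1/12)s - 1/6
h(s) = 5·L_0 + 1·L_1 + 5·L_2 + 1·L_3
Only the coefficient of s^2 is needed; take it from each L_i and combine:
5·(1/6) + 1·(-1/6) + 5·(-1/6) + 1·(1/6) = 0

0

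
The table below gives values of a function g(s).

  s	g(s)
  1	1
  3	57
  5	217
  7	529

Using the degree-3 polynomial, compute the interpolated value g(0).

Using Newton's divided-difference form:
g[1,3] = (57 - 1) / (3 - 1) = 28
g[3,5] = (217 - 57) / (5 - 3) = 80
g[5,7] = (529 - 217) / (7 - 5) = 156
g[1,3,5] = (80 - 28) / (5 - 1) = 13
g[3,5,7] = (156 - 80) / (7 - 3) = 19
g[1,3,5,7] = (19 - 13) / (7 - 1) = 1
g(0) = 1 + 28·(-1) + 13·(-1)·(-3) + 1·(-1)·(-3)·(-5) = -3

-3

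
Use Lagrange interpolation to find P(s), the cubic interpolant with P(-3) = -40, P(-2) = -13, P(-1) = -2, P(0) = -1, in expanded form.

L_0(s) = (s + 2)(s + 1)s / [-6] = -(1/6)s^3 - (1/2)s^2 - (1/3)s
L_1(s) = (s + 3)(s + 1)s / [2] = (1/2)s^3 + 2s^2 + (3/2)s
L_2(s) = (s + 3)(s + 2)s / [-2] = -(1/2)s^3 - (5/2)s^2 - 3s
L_3(s) = (s + 3)(s + 2)(s + 1) / [6] = (1/6)s^3 + s^2 + (11/6)s + 1
P(s) = (-40)·L_0 + (-13)·L_1 + (-2)·L_2 + (-1)·L_3
  (-40)·L_0(s) = (20/3)s^3 + 20s^2 + (40/3)s
  (-13)·L_1(s) = -(13/2)s^3 - 26s^2 - (39/2)s
  (-2)·L_2(s) = s^3 + 5s^2 + 6s
  (-1)·L_3(s) = -(1/6)s^3 - s^2 - (11/6)s - 1
Adding term by term: s^3 - 2s^2 - 2s - 1

P(s) = s^3 - 2s^2 - 2s - 1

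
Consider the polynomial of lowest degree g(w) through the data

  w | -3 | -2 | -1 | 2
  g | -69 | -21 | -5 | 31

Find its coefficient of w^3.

3

The leading coefficient equals the top divided difference g[-3,-2,-1,2].
g[-3,-2] = (-21 - (-69)) / (-2 - (-3)) = 48
g[-2,-1] = (-5 - (-21)) / (-1 - (-2)) = 16
g[-1,2] = (31 - (-5)) / (2 - (-1)) = 12
g[-3,-2,-1] = (16 - 48) / (-1 - (-3)) = -16
g[-2,-1,2] = (12 - 16) / (2 - (-2)) = -1
g[-3,-2,-1,2] = (-1 - (-16)) / (2 - (-3)) = 3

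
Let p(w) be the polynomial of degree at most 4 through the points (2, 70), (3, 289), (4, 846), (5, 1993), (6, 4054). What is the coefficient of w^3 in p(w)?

0

Build the Lagrange basis polynomials:
L_0(w) = (w - 3)(w - 4)(w - 5)(w - 6) / [24] = (1/24)w^4 - (3/4)w^3 + (119/24)w^2 - (57/4)w + 15
L_1(w) = (w - 2)(w - 4)(w - 5)(w - 6) / [-6] = -(1/6)w^4 + (17/6)w^3 - (52/3)w^2 + (134/3)w - 40
L_2(w) = (w - 2)(w - 3)(w - 5)(w - 6) / [4] = (1/4)w^4 - 4w^3 + (91/4)w^2 - 54w + 45
L_3(w) = (w - 2)(w - 3)(w - 4)(w - 6) / [-6] = -(1/6)w^4 + (5/2)w^3 - (40/3)w^2 + 30w - 24
L_4(w) = (w - 2)(w - 3)(w - 4)(w - 5) / [24] = (1/24)w^4 - (7/12)w^3 + (71/24)w^2 - (77/12)w + 5
p(w) = 70·L_0 + 289·L_1 + 846·L_2 + 1993·L_3 + 4054·L_4
Only the coefficient of w^3 is needed; take it from each L_i and combine:
70·(-3/4) + 289·(17/6) + 846·(-4) + 1993·(5/2) + 4054·(-7/12) = 0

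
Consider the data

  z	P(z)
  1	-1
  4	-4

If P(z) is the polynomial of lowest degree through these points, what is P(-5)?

Evaluate each Lagrange basis at z = -5:
L_0(-5) = (-9)/[(-3)] = 3
L_1(-5) = (-6)/[(3)] = -2
Sum: (-1)·(3) + (-4)·(-2) = 5

5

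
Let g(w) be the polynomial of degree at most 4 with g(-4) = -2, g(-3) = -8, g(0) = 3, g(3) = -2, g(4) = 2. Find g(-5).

Using Newton's divided-difference form:
g[-4,-3] = (-8 - (-2)) / (-3 - (-4)) = -6
g[-3,0] = (3 - (-8)) / (0 - (-3)) = 11/3
g[0,3] = (-2 - 3) / (3 - 0) = -5/3
g[3,4] = (2 - (-2)) / (4 - 3) = 4
g[-4,-3,0] = (11/3 - (-6)) / (0 - (-4)) = 29/12
g[-3,0,3] = (-5/3 - 11/3) / (3 - (-3)) = -8/9
g[0,3,4] = (4 - (-5/3)) / (4 - 0) = 17/12
g[-4,-3,0,3] = (-8/9 - 29/12) / (3 - (-4)) = -17/36
g[-3,0,3,4] = (17/12 - (-8/9)) / (4 - (-3)) = 83/252
g[-4,-3,0,3,4] = (83/252 - (-17/36)) / (4 - (-4)) = 101/1008
g(-5) = -2 + (-6)·(-1) + (29/12)·(-1)·(-2) + (-17/36)·(-1)·(-2)·(-5) + (101/1008)·(-1)·(-2)·(-5)·(-8) = 151/7

151/7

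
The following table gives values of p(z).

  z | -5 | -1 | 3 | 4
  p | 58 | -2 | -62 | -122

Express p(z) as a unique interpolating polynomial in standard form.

p(z) = -z^3 - 3z^2 - 2z - 2

Build the Lagrange basis polynomials:
L_0(z) = (z + 1)(z - 3)(z - 4) / [-288] = -(1/288)z^3 + (1/48)z^2 - (5/288)z - 1/24
L_1(z) = (z + 5)(z - 3)(z - 4) / [80] = (1/80)z^3 - (1/40)z^2 - (23/80)z + 3/4
L_2(z) = (z + 5)(z + 1)(z - 4) / [-32] = -(1/32)z^3 - (1/16)z^2 + (19/32)z + 5/8
L_3(z) = (z + 5)(z + 1)(z - 3) / [45] = (1/45)z^3 + (1/15)z^2 - (13/45)z - 1/3
p(z) = 58·L_0 + (-2)·L_1 + (-62)·L_2 + (-122)·L_3
  58·L_0(z) = -(29/144)z^3 + (29/24)z^2 - (145/144)z - 29/12
  (-2)·L_1(z) = -(1/40)z^3 + (1/20)z^2 + (23/40)z - 3/2
  (-62)·L_2(z) = (31/16)z^3 + (31/8)z^2 - (589/16)z - 155/4
  (-122)·L_3(z) = -(122/45)z^3 - (122/15)z^2 + (1586/45)z + 122/3
Adding term by term: -z^3 - 3z^2 - 2z - 2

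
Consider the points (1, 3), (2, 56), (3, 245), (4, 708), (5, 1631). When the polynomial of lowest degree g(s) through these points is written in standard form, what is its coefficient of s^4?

2

The leading coefficient equals the top divided difference g[1,2,3,4,5].
g[1,2] = (56 - 3) / (2 - 1) = 53
g[2,3] = (245 - 56) / (3 - 2) = 189
g[3,4] = (708 - 245) / (4 - 3) = 463
g[4,5] = (1631 - 708) / (5 - 4) = 923
g[1,2,3] = (189 - 53) / (3 - 1) = 68
g[2,3,4] = (463 - 189) / (4 - 2) = 137
g[3,4,5] = (923 - 463) / (5 - 3) = 230
g[1,2,3,4] = (137 - 68) / (4 - 1) = 23
g[2,3,4,5] = (230 - 137) / (5 - 2) = 31
g[1,2,3,4,5] = (31 - 23) / (5 - 1) = 2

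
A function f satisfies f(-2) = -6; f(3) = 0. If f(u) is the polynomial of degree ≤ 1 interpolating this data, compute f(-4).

-42/5

L_0(-4) = (-7)/[(-5)] = 7/5
L_1(-4) = (-2)/[(5)] = -2/5
Sum: (-6)·(7/5) + 0 = -42/5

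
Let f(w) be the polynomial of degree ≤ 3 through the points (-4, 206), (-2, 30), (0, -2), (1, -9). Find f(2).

L_0(2) = (4)·(2)·(1)/[(-2)·(-4)·(-5)] = -1/5
L_1(2) = (6)·(2)·(1)/[(2)·(-2)·(-3)] = 1
L_2(2) = (6)·(4)·(1)/[(4)·(2)·(-1)] = -3
L_3(2) = (6)·(4)·(2)/[(5)·(3)·(1)] = 16/5
Sum: 206·(-1/5) + 30·(1) + (-2)·(-3) + (-9)·(16/5) = -34

-34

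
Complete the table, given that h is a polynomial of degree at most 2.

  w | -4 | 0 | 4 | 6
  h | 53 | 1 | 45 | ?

The 3 known values determine h uniquely (degree ≤ 2).
L_0(6) = (6)·(2)/[(-4)·(-8)] = 3/8
L_1(6) = (10)·(2)/[(4)·(-4)] = -5/4
L_2(6) = (10)·(6)/[(8)·(4)] = 15/8
Sum: 53·(3/8) + 1·(-5/4) + 45·(15/8) = 103

103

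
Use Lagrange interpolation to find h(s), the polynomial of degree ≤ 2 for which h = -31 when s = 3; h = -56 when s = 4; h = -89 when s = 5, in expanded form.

Build the Lagrange basis polynomials:
L_0(s) = (s - 4)(s - 5) / [2] = (1/2)s^2 - (9/2)s + 10
L_1(s) = (s - 3)(s - 5) / [-1] = -s^2 + 8s - 15
L_2(s) = (s - 3)(s - 4) / [2] = (1/2)s^2 - (7/2)s + 6
h(s) = (-31)·L_0 + (-56)·L_1 + (-89)·L_2
  (-31)·L_0(s) = -(31/2)s^2 + (279/2)s - 310
  (-56)·L_1(s) = 56s^2 - 448s + 840
  (-89)·L_2(s) = -(89/2)s^2 + (623/2)s - 534
Adding term by term: -4s^2 + 3s - 4

h(s) = -4s^2 + 3s - 4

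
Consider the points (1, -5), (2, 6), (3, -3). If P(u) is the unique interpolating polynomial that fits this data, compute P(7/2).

L_0(7/2) = (3/2)·(1/2)/[(-1)·(-2)] = 3/8
L_1(7/2) = (5/2)·(1/2)/[(1)·(-1)] = -5/4
L_2(7/2) = (5/2)·(3/2)/[(2)·(1)] = 15/8
Sum: (-5)·(3/8) + 6·(-5/4) + (-3)·(15/8) = -15

-15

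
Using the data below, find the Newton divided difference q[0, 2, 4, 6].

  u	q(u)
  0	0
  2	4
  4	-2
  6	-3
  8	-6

q[0,2] = (4 - 0) / (2 - 0) = 2
q[2,4] = (-2 - 4) / (4 - 2) = -3
q[4,6] = (-3 - (-2)) / (6 - 4) = -1/2
q[0,2,4] = (-3 - 2) / (4 - 0) = -5/4
q[2,4,6] = (-1/2 - (-3)) / (6 - 2) = 5/8
q[0,2,4,6] = (5/8 - (-5/4)) / (6 - 0) = 5/16

5/16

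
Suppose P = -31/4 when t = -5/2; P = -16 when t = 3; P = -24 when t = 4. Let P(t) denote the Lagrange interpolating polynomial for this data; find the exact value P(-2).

L_0(-2) = (-5)·(-6)/[(-11/2)·(-13/2)] = 120/143
L_1(-2) = (1/2)·(-6)/[(11/2)·(-1)] = 6/11
L_2(-2) = (1/2)·(-5)/[(13/2)·(1)] = -5/13
Sum: (-31/4)·(120/143) + (-16)·(6/11) + (-24)·(-5/13) = -6

-6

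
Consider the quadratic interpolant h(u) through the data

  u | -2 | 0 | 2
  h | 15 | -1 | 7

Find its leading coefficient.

Build the Lagrange basis polynomials:
L_0(u) = u(u - 2) / [8] = (1/8)u^2 - (1/4)u
L_1(u) = (u + 2)(u - 2) / [-4] = -(1/4)u^2 + 1
L_2(u) = (u + 2)u / [8] = (1/8)u^2 + (1/4)u
h(u) = 15·L_0 + (-1)·L_1 + 7·L_2
Only the coefficient of u^2 is needed; take it from each L_i and combine:
15·(1/8) + (-1)·(-1/4) + 7·(1/8) = 3

3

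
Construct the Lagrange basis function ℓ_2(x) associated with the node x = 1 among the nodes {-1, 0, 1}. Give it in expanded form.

ℓ_2(x) = (1/2)x^2 + (1/2)x

ℓ_2(x) = (x + 1)x / [(2)·(1)]
       = (x^2 + x) / (2)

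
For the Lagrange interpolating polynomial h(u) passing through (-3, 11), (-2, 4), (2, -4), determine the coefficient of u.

-2

L_0(u) = (u + 2)(u - 2) / [5] = (1/5)u^2 - 4/5
L_1(u) = (u + 3)(u - 2) / [-4] = -(1/4)u^2 - (1/4)u + 3/2
L_2(u) = (u + 3)(u + 2) / [20] = (1/20)u^2 + (1/4)u + 3/10
h(u) = 11·L_0 + 4·L_1 + (-4)·L_2
Only the coefficient of u is needed; take it from each L_i and combine:
11·(0) + 4·(-1/4) + (-4)·(1/4) = -2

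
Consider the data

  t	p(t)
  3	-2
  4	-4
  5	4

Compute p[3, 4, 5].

5

p[3,4] = (-4 - (-2)) / (4 - 3) = -2
p[4,5] = (4 - (-4)) / (5 - 4) = 8
p[3,4,5] = (8 - (-2)) / (5 - 3) = 5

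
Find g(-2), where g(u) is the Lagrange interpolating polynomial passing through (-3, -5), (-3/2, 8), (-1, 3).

Evaluate each Lagrange basis at u = -2:
L_0(-2) = (-1/2)·(-1)/[(-3/2)·(-2)] = 1/6
L_1(-2) = (1)·(-1)/[(3/2)·(-1/2)] = 4/3
L_2(-2) = (1)·(-1/2)/[(2)·(1/2)] = -1/2
Sum: (-5)·(1/6) + 8·(4/3) + 3·(-1/2) = 25/3

25/3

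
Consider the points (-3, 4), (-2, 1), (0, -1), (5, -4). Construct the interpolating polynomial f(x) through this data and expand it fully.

Build the Lagrange basis polynomials:
L_0(x) = (x + 2)x(x - 5) / [-24] = -(1/24)x^3 + (1/8)x^2 + (5/12)x
L_1(x) = (x + 3)x(x - 5) / [14] = (1/14)x^3 - (1/7)x^2 - (15/14)x
L_2(x) = (x + 3)(x + 2)(x - 5) / [-30] = -(1/30)x^3 + (19/30)x + 1
L_3(x) = (x + 3)(x + 2)x / [280] = (1/280)x^3 + (1/56)x^2 + (3/140)x
f(x) = 4·L_0 + 1·L_1 + (-1)·L_2 + (-4)·L_3
  4·L_0(x) = -(1/6)x^3 + (1/2)x^2 + (5/3)x
  1·L_1(x) = (1/14)x^3 - (1/7)x^2 - (15/14)x
  (-1)·L_2(x) = (1/30)x^3 - (19/30)x - 1
  (-4)·L_3(x) = -(1/70)x^3 - (1/14)x^2 - (3/35)x
Adding term by term: -(8/105)x^3 + (2/7)x^2 - (13/105)x - 1

f(x) = -(8/105)x^3 + (2/7)x^2 - (13/105)x - 1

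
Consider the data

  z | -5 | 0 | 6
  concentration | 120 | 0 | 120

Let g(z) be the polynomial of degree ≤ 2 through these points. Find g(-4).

80

Using Newton's divided-difference form:
g[-5,0] = (0 - 120) / (0 - (-5)) = -24
g[0,6] = (120 - 0) / (6 - 0) = 20
g[-5,0,6] = (20 - (-24)) / (6 - (-5)) = 4
g(-4) = 120 + (-24)·(1) + 4·(1)·(-4) = 80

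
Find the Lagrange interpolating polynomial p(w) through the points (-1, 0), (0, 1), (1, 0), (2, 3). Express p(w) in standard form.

p(w) = w^3 - w^2 - w + 1

L_0(w) = w(w - 1)(w - 2) / [-6] = -(1/6)w^3 + (1/2)w^2 - (1/3)w
L_1(w) = (w + 1)(w - 1)(w - 2) / [2] = (1/2)w^3 - w^2 - (1/2)w + 1
L_2(w) = (w + 1)w(w - 2) / [-2] = -(1/2)w^3 + (1/2)w^2 + w
L_3(w) = (w + 1)w(w - 1) / [6] = (1/6)w^3 - (1/6)w
p(w) = 0·L_0 + 1·L_1 + 0·L_2 + 3·L_3
  0·L_0(w) = 0
  1·L_1(w) = (1/2)w^3 - w^2 - (1/2)w + 1
  0·L_2(w) = 0
  3·L_3(w) = (1/2)w^3 - (1/2)w
Adding term by term: w^3 - w^2 - w + 1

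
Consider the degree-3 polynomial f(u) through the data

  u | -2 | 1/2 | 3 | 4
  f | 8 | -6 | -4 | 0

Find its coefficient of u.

Build the Lagrange basis polynomials:
L_0(u) = (u - 1/2)(u - 3)(u - 4) / [-75] = -(1/75)u^3 + (1/10)u^2 - (31/150)u + 2/25
L_1(u) = (u + 2)(u - 3)(u - 4) / [175/8] = (8/175)u^3 - (8/35)u^2 - (16/175)u + 192/175
L_2(u) = (u + 2)(u - 1/2)(u - 4) / [-25/2] = -(2/25)u^3 + (1/5)u^2 + (14/25)u - 8/25
L_3(u) = (u + 2)(u - 1/2)(u - 3) / [21] = (1/21)u^3 - (1/14)u^2 - (11/42)u + 1/7
f(u) = 8·L_0 + (-6)·L_1 + (-4)·L_2 + 0·L_3
Only the coefficient of u is needed; take it from each L_i and combine:
8·(-31/150) + (-6)·(-16/175) + (-4)·(14/25) + 0·(-11/42) = -1756/525

-1756/525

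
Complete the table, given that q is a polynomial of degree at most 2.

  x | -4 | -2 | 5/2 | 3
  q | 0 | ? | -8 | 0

-320/13

The 3 known values determine q uniquely (degree ≤ 2).
L_0(-2) = (-9/2)·(-5)/[(-13/2)·(-7)] = 45/91
L_1(-2) = (2)·(-5)/[(13/2)·(-1/2)] = 40/13
L_2(-2) = (2)·(-9/2)/[(7)·(1/2)] = -18/7
Sum: 0 + (-8)·(40/13) + 0 = -320/13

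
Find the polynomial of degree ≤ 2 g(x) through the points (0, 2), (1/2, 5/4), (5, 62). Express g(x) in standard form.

g(x) = 3x^2 - 3x + 2

Build the Lagrange basis polynomials:
L_0(x) = (x - 1/2)(x - 5) / [5/2] = (2/5)x^2 - (11/5)x + 1
L_1(x) = x(x - 5) / [-9/4] = -(4/9)x^2 + (20/9)x
L_2(x) = x(x - 1/2) / [45/2] = (2/45)x^2 - (1/45)x
g(x) = 2·L_0 + (5/4)·L_1 + 62·L_2
  2·L_0(x) = (4/5)x^2 - (22/5)x + 2
  (5/4)·L_1(x) = -(5/9)x^2 + (25/9)x
  62·L_2(x) = (124/45)x^2 - (62/45)x
Adding term by term: 3x^2 - 3x + 2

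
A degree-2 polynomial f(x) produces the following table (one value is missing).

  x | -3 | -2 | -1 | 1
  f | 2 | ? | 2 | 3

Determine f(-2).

The 3 known values determine f uniquely (degree ≤ 2).
Evaluate each Lagrange basis at x = -2:
L_0(-2) = (-1)·(-3)/[(-2)·(-4)] = 3/8
L_1(-2) = (1)·(-3)/[(2)·(-2)] = 3/4
L_2(-2) = (1)·(-1)/[(4)·(2)] = -1/8
Sum: 2·(3/8) + 2·(3/4) + 3·(-1/8) = 15/8

15/8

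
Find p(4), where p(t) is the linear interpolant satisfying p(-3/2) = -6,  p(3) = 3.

Evaluate each Lagrange basis at t = 4:
L_0(4) = (1)/[(-9/2)] = -2/9
L_1(4) = (11/2)/[(9/2)] = 11/9
Sum: (-6)·(-2/9) + 3·(11/9) = 5

5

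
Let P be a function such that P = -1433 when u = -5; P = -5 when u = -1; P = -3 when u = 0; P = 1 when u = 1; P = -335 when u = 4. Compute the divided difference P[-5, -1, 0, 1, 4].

P[-5,-1] = (-5 - (-1433)) / (-1 - (-5)) = 357
P[-1,0] = (-3 - (-5)) / (0 - (-1)) = 2
P[0,1] = (1 - (-3)) / (1 - 0) = 4
P[1,4] = (-335 - 1) / (4 - 1) = -112
P[-5,-1,0] = (2 - 357) / (0 - (-5)) = -71
P[-1,0,1] = (4 - 2) / (1 - (-1)) = 1
P[0,1,4] = (-112 - 4) / (4 - 0) = -29
P[-5,-1,0,1] = (1 - (-71)) / (1 - (-5)) = 12
P[-1,0,1,4] = (-29 - 1) / (4 - (-1)) = -6
P[-5,-1,0,1,4] = (-6 - 12) / (4 - (-5)) = -2

-2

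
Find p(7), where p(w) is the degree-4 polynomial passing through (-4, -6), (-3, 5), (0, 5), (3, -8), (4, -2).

Using Newton's divided-difference form:
p[-4,-3] = (5 - (-6)) / (-3 - (-4)) = 11
p[-3,0] = (5 - 5) / (0 - (-3)) = 0
p[0,3] = (-8 - 5) / (3 - 0) = -13/3
p[3,4] = (-2 - (-8)) / (4 - 3) = 6
p[-4,-3,0] = (0 - 11) / (0 - (-4)) = -11/4
p[-3,0,3] = (-13/3 - 0) / (3 - (-3)) = -13/18
p[0,3,4] = (6 - (-13/3)) / (4 - 0) = 31/12
p[-4,-3,0,3] = (-13/18 - (-11/4)) / (3 - (-4)) = 73/252
p[-3,0,3,4] = (31/12 - (-13/18)) / (4 - (-3)) = 17/36
p[-4,-3,0,3,4] = (17/36 - 73/252) / (4 - (-4)) = 23/1008
p(7) = -6 + 11·(11) + (-11/4)·(11)·(10) + (73/252)·(11)·(10)·(7) + (23/1008)·(11)·(10)·(7)·(4) = 635/6

635/6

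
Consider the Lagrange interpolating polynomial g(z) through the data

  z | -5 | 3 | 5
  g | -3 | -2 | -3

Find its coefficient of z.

Build the Lagrange basis polynomials:
L_0(z) = (z - 3)(z - 5) / [80] = (1/80)z^2 - (1/10)z + 3/16
L_1(z) = (z + 5)(z - 5) / [-16] = -(1/16)z^2 + 25/16
L_2(z) = (z + 5)(z - 3) / [20] = (1/20)z^2 + (1/10)z - 3/4
g(z) = (-3)·L_0 + (-2)·L_1 + (-3)·L_2
Only the coefficient of z is needed; take it from each L_i and combine:
(-3)·(-1/10) + (-2)·(0) + (-3)·(1/10) = 0

0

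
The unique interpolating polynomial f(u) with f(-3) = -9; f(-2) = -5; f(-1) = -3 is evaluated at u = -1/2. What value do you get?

-11/4

L_0(-1/2) = (3/2)·(1/2)/[(-1)·(-2)] = 3/8
L_1(-1/2) = (5/2)·(1/2)/[(1)·(-1)] = -5/4
L_2(-1/2) = (5/2)·(3/2)/[(2)·(1)] = 15/8
Sum: (-9)·(3/8) + (-5)·(-5/4) + (-3)·(15/8) = -11/4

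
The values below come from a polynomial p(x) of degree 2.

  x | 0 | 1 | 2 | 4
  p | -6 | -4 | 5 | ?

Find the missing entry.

The 3 known values determine p uniquely (degree ≤ 2).
L_0(4) = (3)·(2)/[(-1)·(-2)] = 3
L_1(4) = (4)·(2)/[(1)·(-1)] = -8
L_2(4) = (4)·(3)/[(2)·(1)] = 6
Sum: (-6)·(3) + (-4)·(-8) + 5·(6) = 44

44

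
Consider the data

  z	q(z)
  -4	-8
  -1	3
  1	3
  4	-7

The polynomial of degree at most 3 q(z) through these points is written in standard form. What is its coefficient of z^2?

-7/10

L_0(z) = (z + 1)(z - 1)(z - 4) / [-120] = -(1/120)z^3 + (1/30)z^2 + (1/120)z - 1/30
L_1(z) = (z + 4)(z - 1)(z - 4) / [30] = (1/30)z^3 - (1/30)z^2 - (8/15)z + 8/15
L_2(z) = (z + 4)(z + 1)(z - 4) / [-30] = -(1/30)z^3 - (1/30)z^2 + (8/15)z + 8/15
L_3(z) = (z + 4)(z + 1)(z - 1) / [120] = (1/120)z^3 + (1/30)z^2 - (1/120)z - 1/30
q(z) = (-8)·L_0 + 3·L_1 + 3·L_2 + (-7)·L_3
Only the coefficient of z^2 is needed; take it from each L_i and combine:
(-8)·(1/30) + 3·(-1/30) + 3·(-1/30) + (-7)·(1/30) = -7/10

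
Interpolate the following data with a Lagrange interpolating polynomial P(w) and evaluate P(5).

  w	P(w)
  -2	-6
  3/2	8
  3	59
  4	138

Evaluate each Lagrange basis at w = 5:
L_0(5) = (7/2)·(2)·(1)/[(-7/2)·(-5)·(-6)] = -1/15
L_1(5) = (7)·(2)·(1)/[(7/2)·(-3/2)·(-5/2)] = 16/15
L_2(5) = (7)·(7/2)·(1)/[(5)·(3/2)·(-1)] = -49/15
L_3(5) = (7)·(7/2)·(2)/[(6)·(5/2)·(1)] = 49/15
Sum: (-6)·(-1/15) + 8·(16/15) + 59·(-49/15) + 138·(49/15) = 267

267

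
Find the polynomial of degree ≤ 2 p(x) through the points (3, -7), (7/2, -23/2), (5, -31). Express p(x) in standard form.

p(x) = -2x^2 + 4x - 1

Build the Lagrange basis polynomials:
L_0(x) = (x - 7/2)(x - 5) / [1] = x^2 - (17/2)x + 35/2
L_1(x) = (x - 3)(x - 5) / [-3/4] = -(4/3)x^2 + (32/3)x - 20
L_2(x) = (x - 3)(x - 7/2) / [3] = (1/3)x^2 - (13/6)x + 7/2
p(x) = (-7)·L_0 + (-23/2)·L_1 + (-31)·L_2
  (-7)·L_0(x) = -7x^2 + (119/2)x - 245/2
  (-23/2)·L_1(x) = (46/3)x^2 - (368/3)x + 230
  (-31)·L_2(x) = -(31/3)x^2 + (403/6)x - 217/2
Adding term by term: -2x^2 + 4x - 1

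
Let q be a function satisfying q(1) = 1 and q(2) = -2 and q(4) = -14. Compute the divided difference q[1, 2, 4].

q[1,2] = (-2 - 1) / (2 - 1) = -3
q[2,4] = (-14 - (-2)) / (4 - 2) = -6
q[1,2,4] = (-6 - (-3)) / (4 - 1) = -1

-1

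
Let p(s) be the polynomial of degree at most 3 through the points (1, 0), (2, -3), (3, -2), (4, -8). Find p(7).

Evaluate each Lagrange basis at s = 7:
L_0(7) = (5)·(4)·(3)/[(-1)·(-2)·(-3)] = -10
L_1(7) = (6)·(4)·(3)/[(1)·(-1)·(-2)] = 36
L_2(7) = (6)·(5)·(3)/[(2)·(1)·(-1)] = -45
L_3(7) = (6)·(5)·(4)/[(3)·(2)·(1)] = 20
Sum: 0 + (-3)·(36) + (-2)·(-45) + (-8)·(20) = -178

-178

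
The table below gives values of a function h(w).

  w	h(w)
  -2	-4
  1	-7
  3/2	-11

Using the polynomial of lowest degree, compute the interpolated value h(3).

Using Newton's divided-difference form:
h[-2,1] = (-7 - (-4)) / (1 - (-2)) = -1
h[1,3/2] = (-11 - (-7)) / (3/2 - 1) = -8
h[-2,1,3/2] = (-8 - (-1)) / (3/2 - (-2)) = -2
h(3) = -4 + (-1)·(5) + (-2)·(5)·(2) = -29

-29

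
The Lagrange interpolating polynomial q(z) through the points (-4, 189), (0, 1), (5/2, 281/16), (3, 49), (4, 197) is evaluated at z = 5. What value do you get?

Evaluate each Lagrange basis at z = 5:
L_0(5) = (5)·(5/2)·(2)·(1)/[(-4)·(-13/2)·(-7)·(-8)] = 25/1456
L_1(5) = (9)·(5/2)·(2)·(1)/[(4)·(-5/2)·(-3)·(-4)] = -3/8
L_2(5) = (9)·(5)·(2)·(1)/[(13/2)·(5/2)·(-1/2)·(-3/2)] = 96/13
L_3(5) = (9)·(5)·(5/2)·(1)/[(7)·(3)·(1/2)·(-1)] = -75/7
L_4(5) = (9)·(5)·(5/2)·(2)/[(8)·(4)·(3/2)·(1)] = 75/16
Sum: 189·(25/1456) + 1·(-3/8) + 281/16·(96/13) + 49·(-75/7) + 197·(75/16) = 531

531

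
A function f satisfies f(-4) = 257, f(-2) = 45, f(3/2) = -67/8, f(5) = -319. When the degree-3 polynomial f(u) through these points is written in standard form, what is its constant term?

L_0(u) = (u + 2)(u - 3/2)(u - 5) / [-99] = -(1/99)u^3 + (1/22)u^2 + (1/18)u - 5/33
L_1(u) = (u + 4)(u - 3/2)(u - 5) / [49] = (1/49)u^3 - (5/98)u^2 - (37/98)u + 30/49
L_2(u) = (u + 4)(u + 2)(u - 5) / [-539/8] = -(8/539)u^3 - (8/539)u^2 + (16/49)u + 320/539
L_3(u) = (u + 4)(u + 2)(u - 3/2) / [441/2] = (2/441)u^3 + (1/49)u^2 - (2/441)u - 8/147
f(u) = 257·L_0 + 45·L_1 + (-67/8)·L_2 + (-319)·L_3
Only the constant term is needed; take it from each L_i and combine:
257·(-5/33) + 45·(30/49) + (-67/8)·(320/539) + (-319)·(-8/147) = 1

1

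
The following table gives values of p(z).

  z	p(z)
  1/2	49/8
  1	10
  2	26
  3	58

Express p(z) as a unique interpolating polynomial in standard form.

p(z) = z^3 + 2z^2 + 3z + 4

Newton's divided differences:
p[1/2,1] = (10 - 49/8) / (1 - 1/2) = 31/4
p[1,2] = (26 - 10) / (2 - 1) = 16
p[2,3] = (58 - 26) / (3 - 2) = 32
p[1/2,1,2] = (16 - 31/4) / (2 - 1/2) = 11/2
p[1,2,3] = (32 - 16) / (3 - 1) = 8
p[1/2,1,2,3] = (8 - 11/2) / (3 - 1/2) = 1
p(z) = 49/8 + (31/4)·(z - 1/2) + (11/2)·(z - 1/2)(z - 1) + 1·(z - 1/2)(z - 1)(z - 2)
Expanding: p(z) = z^3 + 2z^2 + 3z + 4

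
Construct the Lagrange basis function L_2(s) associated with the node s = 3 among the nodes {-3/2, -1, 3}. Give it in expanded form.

L_2(s) = (1/18)s^2 + (5/36)s + 1/12

L_2(s) = (s + 3/2)(s + 1) / [(9/2)·(4)]
       = (s^2 + (5/2)s + 3/2) / (18)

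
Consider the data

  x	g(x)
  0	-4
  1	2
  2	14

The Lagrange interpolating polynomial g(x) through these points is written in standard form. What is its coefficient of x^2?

3

The leading coefficient equals the top divided difference g[0,1,2].
g[0,1] = (2 - (-4)) / (1 - 0) = 6
g[1,2] = (14 - 2) / (2 - 1) = 12
g[0,1,2] = (12 - 6) / (2 - 0) = 3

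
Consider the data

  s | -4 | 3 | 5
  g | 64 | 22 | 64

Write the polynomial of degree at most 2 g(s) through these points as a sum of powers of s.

g(s) = 3s^2 - 3s + 4

Build the Lagrange basis polynomials:
L_0(s) = (s - 3)(s - 5) / [63] = (1/63)s^2 - (8/63)s + 5/21
L_1(s) = (s + 4)(s - 5) / [-14] = -(1/14)s^2 + (1/14)s + 10/7
L_2(s) = (s + 4)(s - 3) / [18] = (1/18)s^2 + (1/18)s - 2/3
g(s) = 64·L_0 + 22·L_1 + 64·L_2
  64·L_0(s) = (64/63)s^2 - (512/63)s + 320/21
  22·L_1(s) = -(11/7)s^2 + (11/7)s + 220/7
  64·L_2(s) = (32/9)s^2 + (32/9)s - 128/3
Adding term by term: 3s^2 - 3s + 4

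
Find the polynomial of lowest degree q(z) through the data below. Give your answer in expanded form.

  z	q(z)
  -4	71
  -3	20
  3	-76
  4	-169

Newton's divided differences:
q[-4,-3] = (20 - 71) / (-3 - (-4)) = -51
q[-3,3] = (-76 - 20) / (3 - (-3)) = -16
q[3,4] = (-169 - (-76)) / (4 - 3) = -93
q[-4,-3,3] = (-16 - (-51)) / (3 - (-4)) = 5
q[-3,3,4] = (-93 - (-16)) / (4 - (-3)) = -11
q[-4,-3,3,4] = (-11 - 5) / (4 - (-4)) = -2
q(z) = 71 + (-51)·(z + 4) + 5·(z + 4)(z + 3) + (-2)·(z + 4)(z + 3)(z - 3)
Expanding: q(z) = -2z^3 - 3z^2 + 2z - 1

q(z) = -2z^3 - 3z^2 + 2z - 1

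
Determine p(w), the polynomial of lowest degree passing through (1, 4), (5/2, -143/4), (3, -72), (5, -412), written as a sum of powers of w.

Build the Lagrange basis polynomials:
L_0(w) = (w - 5/2)(w - 3)(w - 5) / [-12] = -(1/12)w^3 + (7/8)w^2 - (35/12)w + 25/8
L_1(w) = (w - 1)(w - 3)(w - 5) / [15/8] = (8/15)w^3 - (24/5)w^2 + (184/15)w - 8
L_2(w) = (w - 1)(w - 5/2)(w - 5) / [-2] = -(1/2)w^3 + (17/4)w^2 - 10w + 25/4
L_3(w) = (w - 1)(w - 5/2)(w - 3) / [20] = (1/20)w^3 - (13/40)w^2 + (13/20)w - 3/8
p(w) = 4·L_0 + (-143/4)·L_1 + (-72)·L_2 + (-412)·L_3
  4·L_0(w) = -(1/3)w^3 + (7/2)w^2 - (35/3)w + 25/2
  (-143/4)·L_1(w) = -(286/15)w^3 + (858/5)w^2 - (6578/15)w + 286
  (-72)·L_2(w) = 36w^3 - 306w^2 + 720w - 450
  (-412)·L_3(w) = -(103/5)w^3 + (1339/10)w^2 - (1339/5)w + 309/2
Adding term by term: -4w^3 + 3w^2 + 2w + 3

p(w) = -4w^3 + 3w^2 + 2w + 3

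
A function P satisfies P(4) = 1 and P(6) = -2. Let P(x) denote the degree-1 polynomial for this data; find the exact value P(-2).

Evaluate each Lagrange basis at x = -2:
L_0(-2) = (-8)/[(-2)] = 4
L_1(-2) = (-6)/[(2)] = -3
Sum: 1·(4) + (-2)·(-3) = 10

10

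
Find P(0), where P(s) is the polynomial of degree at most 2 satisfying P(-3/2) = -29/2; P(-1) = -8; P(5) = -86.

-1

L_0(0) = (1)·(-5)/[(-1/2)·(-13/2)] = -20/13
L_1(0) = (3/2)·(-5)/[(1/2)·(-6)] = 5/2
L_2(0) = (3/2)·(1)/[(13/2)·(6)] = 1/26
Sum: (-29/2)·(-20/13) + (-8)·(5/2) + (-86)·(1/26) = -1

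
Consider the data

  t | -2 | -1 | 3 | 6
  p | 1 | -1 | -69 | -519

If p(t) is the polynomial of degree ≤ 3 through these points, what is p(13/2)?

L_0(13/2) = (15/2)·(7/2)·(1/2)/[(-1)·(-5)·(-8)] = -21/64
L_1(13/2) = (17/2)·(7/2)·(1/2)/[(1)·(-4)·(-7)] = 17/32
L_2(13/2) = (17/2)·(15/2)·(1/2)/[(5)·(4)·(-3)] = -17/32
L_3(13/2) = (17/2)·(15/2)·(7/2)/[(8)·(7)·(3)] = 85/64
Sum: 1·(-21/64) + (-1)·(17/32) + (-69)·(-17/32) + (-519)·(85/64) = -1307/2

-1307/2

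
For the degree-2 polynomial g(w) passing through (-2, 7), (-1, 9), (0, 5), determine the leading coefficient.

Build the Lagrange basis polynomials:
L_0(w) = (w + 1)w / [2] = (1/2)w^2 + (1/2)w
L_1(w) = (w + 2)w / [-1] = -w^2 - 2w
L_2(w) = (w + 2)(w + 1) / [2] = (1/2)w^2 + (3/2)w + 1
g(w) = 7·L_0 + 9·L_1 + 5·L_2
Only the coefficient of w^2 is needed; take it from each L_i and combine:
7·(1/2) + 9·(-1) + 5·(1/2) = -3

-3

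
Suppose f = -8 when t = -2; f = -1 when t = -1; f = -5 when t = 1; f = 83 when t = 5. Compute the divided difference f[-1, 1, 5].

f[-1,1] = (-5 - (-1)) / (1 - (-1)) = -2
f[1,5] = (83 - (-5)) / (5 - 1) = 22
f[-1,1,5] = (22 - (-2)) / (5 - (-1)) = 4

4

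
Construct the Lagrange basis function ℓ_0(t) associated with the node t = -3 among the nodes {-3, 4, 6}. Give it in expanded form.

ℓ_0(t) = (1/63)t^2 - (10/63)t + 8/21

ℓ_0(t) = (t - 4)(t - 6) / [(-7)·(-9)]
       = (t^2 - 10t + 24) / (63)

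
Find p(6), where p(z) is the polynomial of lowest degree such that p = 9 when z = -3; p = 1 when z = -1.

L_0(6) = (7)/[(-2)] = -7/2
L_1(6) = (9)/[(2)] = 9/2
Sum: 9·(-7/2) + 1·(9/2) = -27

-27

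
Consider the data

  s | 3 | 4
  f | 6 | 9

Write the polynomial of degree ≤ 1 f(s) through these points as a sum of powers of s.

Build the Lagrange basis polynomials:
L_0(s) = (s - 4) / [-1] = -s + 4
L_1(s) = (s - 3) / [1] = s - 3
f(s) = 6·L_0 + 9·L_1
  6·L_0(s) = -6s + 24
  9·L_1(s) = 9s - 27
Adding term by term: 3s - 3

f(s) = 3s - 3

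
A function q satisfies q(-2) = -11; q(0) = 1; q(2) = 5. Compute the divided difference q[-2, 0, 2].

q[-2,0] = (1 - (-11)) / (0 - (-2)) = 6
q[0,2] = (5 - 1) / (2 - 0) = 2
q[-2,0,2] = (2 - 6) / (2 - (-2)) = -1

-1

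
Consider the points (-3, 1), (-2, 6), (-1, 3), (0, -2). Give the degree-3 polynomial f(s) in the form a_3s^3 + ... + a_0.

f(s) = s^3 + 2s^2 - 4s - 2

L_0(s) = (s + 2)(s + 1)s / [-6] = -(1/6)s^3 - (1/2)s^2 - (1/3)s
L_1(s) = (s + 3)(s + 1)s / [2] = (1/2)s^3 + 2s^2 + (3/2)s
L_2(s) = (s + 3)(s + 2)s / [-2] = -(1/2)s^3 - (5/2)s^2 - 3s
L_3(s) = (s + 3)(s + 2)(s + 1) / [6] = (1/6)s^3 + s^2 + (11/6)s + 1
f(s) = 1·L_0 + 6·L_1 + 3·L_2 + (-2)·L_3
  1·L_0(s) = -(1/6)s^3 - (1/2)s^2 - (1/3)s
  6·L_1(s) = 3s^3 + 12s^2 + 9s
  3·L_2(s) = -(3/2)s^3 - (15/2)s^2 - 9s
  (-2)·L_3(s) = -(1/3)s^3 - 2s^2 - (11/3)s - 2
Adding term by term: s^3 + 2s^2 - 4s - 2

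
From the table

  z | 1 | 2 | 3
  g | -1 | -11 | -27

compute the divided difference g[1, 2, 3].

g[1,2] = (-11 - (-1)) / (2 - 1) = -10
g[2,3] = (-27 - (-11)) / (3 - 2) = -16
g[1,2,3] = (-16 - (-10)) / (3 - 1) = -3

-3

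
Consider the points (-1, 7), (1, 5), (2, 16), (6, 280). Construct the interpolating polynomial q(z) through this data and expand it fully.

L_0(z) = (z - 1)(z - 2)(z - 6) / [-42] = -(1/42)z^3 + (3/14)z^2 - (10/21)z + 2/7
L_1(z) = (z + 1)(z - 2)(z - 6) / [10] = (1/10)z^3 - (7/10)z^2 + (2/5)z + 6/5
L_2(z) = (z + 1)(z - 1)(z - 6) / [-12] = -(1/12)z^3 + (1/2)z^2 + (1/12)z - 1/2
L_3(z) = (z + 1)(z - 1)(z - 2) / [140] = (1/140)z^3 - (1/70)z^2 - (1/140)z + 1/70
q(z) = 7·L_0 + 5·L_1 + 16·L_2 + 280·L_3
  7·L_0(z) = -(1/6)z^3 + (3/2)z^2 - (10/3)z + 2
  5·L_1(z) = (1/2)z^3 - (7/2)z^2 + 2z + 6
  16·L_2(z) = -(4/3)z^3 + 8z^2 + (4/3)z - 8
  280·L_3(z) = 2z^3 - 4z^2 - 2z + 4
Adding term by term: z^3 + 2z^2 - 2z + 4

q(z) = z^3 + 2z^2 - 2z + 4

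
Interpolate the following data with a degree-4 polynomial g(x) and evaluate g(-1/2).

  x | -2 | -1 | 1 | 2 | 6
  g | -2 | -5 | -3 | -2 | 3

-17939/3584

Evaluate each Lagrange basis at x = -1/2:
L_0(-1/2) = (1/2)·(-3/2)·(-5/2)·(-13/2)/[(-1)·(-3)·(-4)·(-8)] = -65/512
L_1(-1/2) = (3/2)·(-3/2)·(-5/2)·(-13/2)/[(1)·(-2)·(-3)·(-7)] = 195/224
L_2(-1/2) = (3/2)·(1/2)·(-5/2)·(-13/2)/[(3)·(2)·(-1)·(-5)] = 13/32
L_3(-1/2) = (3/2)·(1/2)·(-3/2)·(-13/2)/[(4)·(3)·(1)·(-4)] = -39/256
L_4(-1/2) = (3/2)·(1/2)·(-3/2)·(-5/2)/[(8)·(7)·(5)·(4)] = 9/3584
Sum: (-2)·(-65/512) + (-5)·(195/224) + (-3)·(13/32) + (-2)·(-39/256) + 3·(9/3584) = -17939/3584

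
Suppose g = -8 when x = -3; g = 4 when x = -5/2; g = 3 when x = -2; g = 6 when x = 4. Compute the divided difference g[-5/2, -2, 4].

g[-5/2,-2] = (3 - 4) / (-2 - (-5/2)) = -2
g[-2,4] = (6 - 3) / (4 - (-2)) = 1/2
g[-5/2,-2,4] = (1/2 - (-2)) / (4 - (-5/2)) = 5/13

5/13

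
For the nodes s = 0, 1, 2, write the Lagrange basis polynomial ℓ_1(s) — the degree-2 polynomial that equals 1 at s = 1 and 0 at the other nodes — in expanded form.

ℓ_1(s) = s(s - 2) / [(1)·(-1)]
       = (s^2 - 2s) / (-1)

ℓ_1(s) = -s^2 + 2s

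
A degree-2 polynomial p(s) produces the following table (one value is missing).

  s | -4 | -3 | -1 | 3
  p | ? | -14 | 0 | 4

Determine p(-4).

-24

The 3 known values determine p uniquely (degree ≤ 2).
Evaluate each Lagrange basis at s = -4:
L_0(-4) = (-3)·(-7)/[(-2)·(-6)] = 7/4
L_1(-4) = (-1)·(-7)/[(2)·(-4)] = -7/8
L_2(-4) = (-1)·(-3)/[(6)·(4)] = 1/8
Sum: (-14)·(7/4) + 0 + 4·(1/8) = -24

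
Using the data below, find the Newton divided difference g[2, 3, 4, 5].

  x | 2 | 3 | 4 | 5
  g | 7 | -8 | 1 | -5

-13/2

g[2,3] = (-8 - 7) / (3 - 2) = -15
g[3,4] = (1 - (-8)) / (4 - 3) = 9
g[4,5] = (-5 - 1) / (5 - 4) = -6
g[2,3,4] = (9 - (-15)) / (4 - 2) = 12
g[3,4,5] = (-6 - 9) / (5 - 3) = -15/2
g[2,3,4,5] = (-15/2 - 12) / (5 - 2) = -13/2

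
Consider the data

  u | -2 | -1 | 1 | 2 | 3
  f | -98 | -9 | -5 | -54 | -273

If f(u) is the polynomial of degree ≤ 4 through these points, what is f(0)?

0

Evaluate each Lagrange basis at u = 0:
L_0(0) = (1)·(-1)·(-2)·(-3)/[(-1)·(-3)·(-4)·(-5)] = -1/10
L_1(0) = (2)·(-1)·(-2)·(-3)/[(1)·(-2)·(-3)·(-4)] = 1/2
L_2(0) = (2)·(1)·(-2)·(-3)/[(3)·(2)·(-1)·(-2)] = 1
L_3(0) = (2)·(1)·(-1)·(-3)/[(4)·(3)·(1)·(-1)] = -1/2
L_4(0) = (2)·(1)·(-1)·(-2)/[(5)·(4)·(2)·(1)] = 1/10
Sum: (-98)·(-1/10) + (-9)·(1/2) + (-5)·(1) + (-54)·(-1/2) + (-273)·(1/10) = 0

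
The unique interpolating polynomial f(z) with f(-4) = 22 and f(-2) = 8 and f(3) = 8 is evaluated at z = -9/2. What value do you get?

Evaluate each Lagrange basis at z = -9/2:
L_0(-9/2) = (-5/2)·(-15/2)/[(-2)·(-7)] = 75/56
L_1(-9/2) = (-1/2)·(-15/2)/[(2)·(-5)] = -3/8
L_2(-9/2) = (-1/2)·(-5/2)/[(7)·(5)] = 1/28
Sum: 22·(75/56) + 8·(-3/8) + 8·(1/28) = 107/4

107/4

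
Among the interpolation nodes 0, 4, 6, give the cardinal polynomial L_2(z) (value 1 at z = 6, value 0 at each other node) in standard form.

L_2(z) = z(z - 4) / [(6)·(2)]
       = (z^2 - 4z) / (12)

L_2(z) = (1/12)z^2 - (1/3)z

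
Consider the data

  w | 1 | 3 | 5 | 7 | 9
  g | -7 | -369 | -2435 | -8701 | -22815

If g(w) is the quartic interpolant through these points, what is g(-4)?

-572

Evaluate each Lagrange basis at w = -4:
L_0(-4) = (-7)·(-9)·(-11)·(-13)/[(-2)·(-4)·(-6)·(-8)] = 3003/128
L_1(-4) = (-5)·(-9)·(-11)·(-13)/[(2)·(-2)·(-4)·(-6)] = -2145/32
L_2(-4) = (-5)·(-7)·(-11)·(-13)/[(4)·(2)·(-2)·(-4)] = 5005/64
L_3(-4) = (-5)·(-7)·(-9)·(-13)/[(6)·(4)·(2)·(-2)] = -1365/32
L_4(-4) = (-5)·(-7)·(-9)·(-11)/[(8)·(6)·(4)·(2)] = 1155/128
Sum: (-7)·(3003/128) + (-369)·(-2145/32) + (-2435)·(5005/64) + (-8701)·(-1365/32) + (-22815)·(1155/128) = -572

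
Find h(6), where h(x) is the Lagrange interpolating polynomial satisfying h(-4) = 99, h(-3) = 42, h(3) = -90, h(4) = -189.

Evaluate each Lagrange basis at x = 6:
L_0(6) = (9)·(3)·(2)/[(-1)·(-7)·(-8)] = -27/28
L_1(6) = (10)·(3)·(2)/[(1)·(-6)·(-7)] = 10/7
L_2(6) = (10)·(9)·(2)/[(7)·(6)·(-1)] = -30/7
L_3(6) = (10)·(9)·(3)/[(8)·(7)·(1)] = 135/28
Sum: 99·(-27/28) + 42·(10/7) + (-90)·(-30/7) + (-189)·(135/28) = -561

-561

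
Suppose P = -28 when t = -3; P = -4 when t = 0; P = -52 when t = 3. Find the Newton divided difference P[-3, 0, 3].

P[-3,0] = (-4 - (-28)) / (0 - (-3)) = 8
P[0,3] = (-52 - (-4)) / (3 - 0) = -16
P[-3,0,3] = (-16 - 8) / (3 - (-3)) = -4

-4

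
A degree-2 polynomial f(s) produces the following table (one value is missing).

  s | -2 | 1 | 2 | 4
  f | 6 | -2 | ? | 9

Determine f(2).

The 3 known values determine f uniquely (degree ≤ 2).
Evaluate each Lagrange basis at s = 2:
L_0(2) = (1)·(-2)/[(-3)·(-6)] = -1/9
L_1(2) = (4)·(-2)/[(3)·(-3)] = 8/9
L_2(2) = (4)·(1)/[(6)·(3)] = 2/9
Sum: 6·(-1/9) + (-2)·(8/9) + 9·(2/9) = -4/9

-4/9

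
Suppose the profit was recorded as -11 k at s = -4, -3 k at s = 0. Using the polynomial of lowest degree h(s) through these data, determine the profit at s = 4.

L_0(4) = (4)/[(-4)] = -1
L_1(4) = (8)/[(4)] = 2
Sum: (-11)·(-1) + (-3)·(2) = 5

5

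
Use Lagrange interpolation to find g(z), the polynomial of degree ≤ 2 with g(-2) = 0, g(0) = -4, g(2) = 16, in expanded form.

g(z) = 3z^2 + 4z - 4

Build the Lagrange basis polynomials:
L_0(z) = z(z - 2) / [8] = (1/8)z^2 - (1/4)z
L_1(z) = (z + 2)(z - 2) / [-4] = -(1/4)z^2 + 1
L_2(z) = (z + 2)z / [8] = (1/8)z^2 + (1/4)z
g(z) = 0·L_0 + (-4)·L_1 + 16·L_2
  0·L_0(z) = 0
  (-4)·L_1(z) = z^2 - 4
  16·L_2(z) = 2z^2 + 4z
Adding term by term: 3z^2 + 4z - 4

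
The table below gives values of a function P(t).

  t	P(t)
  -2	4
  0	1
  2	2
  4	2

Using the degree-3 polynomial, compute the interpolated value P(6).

-4

Evaluate each Lagrange basis at t = 6:
L_0(6) = (6)·(4)·(2)/[(-2)·(-4)·(-6)] = -1
L_1(6) = (8)·(4)·(2)/[(2)·(-2)·(-4)] = 4
L_2(6) = (8)·(6)·(2)/[(4)·(2)·(-2)] = -6
L_3(6) = (8)·(6)·(4)/[(6)·(4)·(2)] = 4
Sum: 4·(-1) + 1·(4) + 2·(-6) + 2·(4) = -4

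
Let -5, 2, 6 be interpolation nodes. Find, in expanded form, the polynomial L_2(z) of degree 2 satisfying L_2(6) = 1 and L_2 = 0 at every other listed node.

L_2(z) = (1/44)z^2 + (3/44)z - 5/22

L_2(z) = (z + 5)(z - 2) / [(11)·(4)]
       = (z^2 + 3z - 10) / (44)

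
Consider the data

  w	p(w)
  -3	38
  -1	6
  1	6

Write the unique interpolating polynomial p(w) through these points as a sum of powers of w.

p(w) = 4w^2 + 2

Build the Lagrange basis polynomials:
L_0(w) = (w + 1)(w - 1) / [8] = (1/8)w^2 - 1/8
L_1(w) = (w + 3)(w - 1) / [-4] = -(1/4)w^2 - (1/2)w + 3/4
L_2(w) = (w + 3)(w + 1) / [8] = (1/8)w^2 + (1/2)w + 3/8
p(w) = 38·L_0 + 6·L_1 + 6·L_2
  38·L_0(w) = (19/4)w^2 - 19/4
  6·L_1(w) = -(3/2)w^2 - 3w + 9/2
  6·L_2(w) = (3/4)w^2 + 3w + 9/4
Adding term by term: 4w^2 + 2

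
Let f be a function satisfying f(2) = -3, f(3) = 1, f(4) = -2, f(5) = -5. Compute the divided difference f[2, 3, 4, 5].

f[2,3] = (1 - (-3)) / (3 - 2) = 4
f[3,4] = (-2 - 1) / (4 - 3) = -3
f[4,5] = (-5 - (-2)) / (5 - 4) = -3
f[2,3,4] = (-3 - 4) / (4 - 2) = -7/2
f[3,4,5] = (-3 - (-3)) / (5 - 3) = 0
f[2,3,4,5] = (0 - (-7/2)) / (5 - 2) = 7/6

7/6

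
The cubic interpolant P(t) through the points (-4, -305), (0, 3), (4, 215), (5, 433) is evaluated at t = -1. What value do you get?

L_0(-1) = (-1)·(-5)·(-6)/[(-4)·(-8)·(-9)] = 5/48
L_1(-1) = (3)·(-5)·(-6)/[(4)·(-4)·(-5)] = 9/8
L_2(-1) = (3)·(-1)·(-6)/[(8)·(4)·(-1)] = -9/16
L_3(-1) = (3)·(-1)·(-5)/[(9)·(5)·(1)] = 1/3
Sum: (-305)·(5/48) + 3·(9/8) + 215·(-9/16) + 433·(1/3) = -5

-5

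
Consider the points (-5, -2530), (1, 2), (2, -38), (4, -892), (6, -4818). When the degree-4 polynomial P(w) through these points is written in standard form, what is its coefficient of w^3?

1

L_0(w) = (w - 1)(w - 2)(w - 4)(w - 6) / [4158] = (1/4158)w^4 - (13/4158)w^3 + (4/297)w^2 - (46/2079)w + 8/693
L_1(w) = (w + 5)(w - 2)(w - 4)(w - 6) / [-90] = -(1/90)w^4 + (7/90)w^3 + (8/45)w^2 - (86/45)w + 8/3
L_2(w) = (w + 5)(w - 1)(w - 4)(w - 6) / [56] = (1/56)w^4 - (3/28)w^3 - (3/8)w^2 + (73/28)w - 15/7
L_3(w) = (w + 5)(w - 1)(w - 2)(w - 6) / [-108] = -(1/108)w^4 + (1/27)w^3 + (25/108)w^2 - (22/27)w + 5/9
L_4(w) = (w + 5)(w - 1)(w - 2)(w - 4) / [440] = (1/440)w^4 - (1/220)w^3 - (21/440)w^2 + (31/220)w - 1/11
P(w) = (-2530)·L_0 + 2·L_1 + (-38)·L_2 + (-892)·L_3 + (-4818)·L_4
Only the coefficient of w^3 is needed; take it from each L_i and combine:
(-2530)·(-13/4158) + 2·(7/90) + (-38)·(-3/28) + (-892)·(1/27) + (-4818)·(-1/220) = 1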